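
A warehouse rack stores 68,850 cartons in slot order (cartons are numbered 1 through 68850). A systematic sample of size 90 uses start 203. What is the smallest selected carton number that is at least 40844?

41513

k = 68850/90 = 765
Steps past start: ⌈(40844 − 203)/765⌉ = ⌈40641/765⌉ = 54
Selected carton: 203 + 54×765 = 41513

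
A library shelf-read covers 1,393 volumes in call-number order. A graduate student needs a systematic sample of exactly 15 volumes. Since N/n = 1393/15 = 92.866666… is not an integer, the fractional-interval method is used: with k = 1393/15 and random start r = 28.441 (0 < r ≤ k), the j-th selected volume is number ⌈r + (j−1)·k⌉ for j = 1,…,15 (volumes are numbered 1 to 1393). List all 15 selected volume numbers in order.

j=1: r + 0k = 28.441 → ⌈·⌉ = 29
j=2: r + 1k = 121.307666… → ⌈·⌉ = 122
j=3: r + 2k = 214.174333… → ⌈·⌉ = 215
j=4: r + 3k = 307.041 → ⌈·⌉ = 308
j=5: r + 4k = 399.907666… → ⌈·⌉ = 400
j=6: r + 5k = 492.774333… → ⌈·⌉ = 493
j=7: r + 6k = 585.641 → ⌈·⌉ = 586
j=8: r + 7k = 678.507666… → ⌈·⌉ = 679
j=9: r + 8k = 771.374333… → ⌈·⌉ = 772
j=10: r + 9k = 864.241 → ⌈·⌉ = 865
j=11: r + 10k = 957.107666… → ⌈·⌉ = 958
j=12: r + 11k = 1049.974333… → ⌈·⌉ = 1050
j=13: r + 12k = 1142.841 → ⌈·⌉ = 1143
j=14: r + 13k = 1235.707666… → ⌈·⌉ = 1236
j=15: r + 14k = 1328.574333… → ⌈·⌉ = 1329

29, 122, 215, 308, 400, 493, 586, 679, 772, 865, 958, 1050, 1143, 1236, 1329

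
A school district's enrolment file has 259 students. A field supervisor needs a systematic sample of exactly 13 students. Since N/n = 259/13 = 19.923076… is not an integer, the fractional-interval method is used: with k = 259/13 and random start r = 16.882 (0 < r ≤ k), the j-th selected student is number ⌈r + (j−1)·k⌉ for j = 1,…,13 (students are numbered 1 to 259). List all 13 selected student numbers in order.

j=1: r + 0k = 16.882 → ⌈·⌉ = 17
j=2: r + 1k = 36.805076… → ⌈·⌉ = 37
j=3: r + 2k = 56.728153… → ⌈·⌉ = 57
j=4: r + 3k = 76.651230… → ⌈·⌉ = 77
j=5: r + 4k = 96.574307… → ⌈·⌉ = 97
j=6: r + 5k = 116.497384… → ⌈·⌉ = 117
j=7: r + 6k = 136.420461… → ⌈·⌉ = 137
j=8: r + 7k = 156.343538… → ⌈·⌉ = 157
j=9: r + 8k = 176.266615… → ⌈·⌉ = 177
j=10: r + 9k = 196.189692… → ⌈·⌉ = 197
j=11: r + 10k = 216.112769… → ⌈·⌉ = 217
j=12: r + 11k = 236.035846… → ⌈·⌉ = 237
j=13: r + 12k = 255.958923… → ⌈·⌉ = 256

17, 37, 57, 77, 97, 117, 137, 157, 177, 197, 217, 237, 256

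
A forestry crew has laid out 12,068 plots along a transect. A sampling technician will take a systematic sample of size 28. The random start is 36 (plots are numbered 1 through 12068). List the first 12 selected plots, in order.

k = N/n = 12068/28 = 431
plot 1: 36
plot 2: 36 + 431 = 467
plot 3: 467 + 431 = 898
plot 4: 898 + 431 = 1329
plot 5: 1329 + 431 = 1760
plot 6: 1760 + 431 = 2191
plot 7: 2191 + 431 = 2622
plot 8: 2622 + 431 = 3053
plot 9: 3053 + 431 = 3484
plot 10: 3484 + 431 = 3915
plot 11: 3915 + 431 = 4346
plot 12: 4346 + 431 = 4777

36, 467, 898, 1329, 1760, 2191, 2622, 3053, 3484, 3915, 4346, 4777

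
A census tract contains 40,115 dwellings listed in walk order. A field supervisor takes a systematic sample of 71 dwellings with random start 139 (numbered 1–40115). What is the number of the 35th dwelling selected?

19349

k = 40115/71 = 565
35th selection = r + (35−1)·k = 139 + 34×565 = 139 + 19210 = 19349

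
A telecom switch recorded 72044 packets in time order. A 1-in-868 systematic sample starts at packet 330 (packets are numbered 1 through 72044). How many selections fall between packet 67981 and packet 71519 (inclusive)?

k = 868
First selection ≥ 67981: 330 + ⌈(67981−330)/868⌉·868 = 330 + 78×868 = 68034
Last selection ≤ 71519: 330 + ⌊(71519−330)/868⌋·868 = 330 + 82×868 = 71506
Count = 82 − 78 + 1 = 5

5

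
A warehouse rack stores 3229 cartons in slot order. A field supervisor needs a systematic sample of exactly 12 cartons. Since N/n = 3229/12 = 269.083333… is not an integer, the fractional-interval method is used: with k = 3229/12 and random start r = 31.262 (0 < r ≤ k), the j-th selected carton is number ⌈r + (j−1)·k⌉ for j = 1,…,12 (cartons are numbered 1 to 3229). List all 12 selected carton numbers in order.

32, 301, 570, 839, 1108, 1377, 1646, 1915, 2184, 2454, 2723, 2992

j=1: r + 0k = 31.262 → ⌈·⌉ = 32
j=2: r + 1k = 300.345333… → ⌈·⌉ = 301
j=3: r + 2k = 569.428666… → ⌈·⌉ = 570
j=4: r + 3k = 838.512 → ⌈·⌉ = 839
j=5: r + 4k = 1107.595333… → ⌈·⌉ = 1108
j=6: r + 5k = 1376.678666… → ⌈·⌉ = 1377
j=7: r + 6k = 1645.762 → ⌈·⌉ = 1646
j=8: r + 7k = 1914.845333… → ⌈·⌉ = 1915
j=9: r + 8k = 2183.928666… → ⌈·⌉ = 2184
j=10: r + 9k = 2453.012 → ⌈·⌉ = 2454
j=11: r + 10k = 2722.095333… → ⌈·⌉ = 2723
j=12: r + 11k = 2991.178666… → ⌈·⌉ = 2992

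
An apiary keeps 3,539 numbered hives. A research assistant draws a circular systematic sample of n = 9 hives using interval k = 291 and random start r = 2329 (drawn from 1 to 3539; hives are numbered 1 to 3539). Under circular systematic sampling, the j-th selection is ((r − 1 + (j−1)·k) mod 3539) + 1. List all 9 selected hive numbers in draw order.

Selection 1: 2329
Selection 2: 2329 + 291 = 2620
Selection 3: 2620 + 291 = 2911
Selection 4: 2911 + 291 = 3202
Selection 5: 3202 + 291 = 3493
Selection 6: 3493 + 291 = 3784 → 3784 − 3539 = 245
Selection 7: 245 + 291 = 536
Selection 8: 536 + 291 = 827
Selection 9: 827 + 291 = 1118

2329, 2620, 2911, 3202, 3493, 245, 536, 827, 1118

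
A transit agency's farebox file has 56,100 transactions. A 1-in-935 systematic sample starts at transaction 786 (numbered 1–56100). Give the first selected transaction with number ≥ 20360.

20421

k = 935
Steps past start: ⌈(20360 − 786)/935⌉ = ⌈19574/935⌉ = 21
Selected transaction: 786 + 21×935 = 20421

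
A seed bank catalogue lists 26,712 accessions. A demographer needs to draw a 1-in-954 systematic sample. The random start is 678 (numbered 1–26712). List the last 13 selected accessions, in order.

14988, 15942, 16896, 17850, 18804, 19758, 20712, 21666, 22620, 23574, 24528, 25482, 26436

16th selection = 678 + 15×954 = 14988
17th: 14988 + 954 = 15942
18th: 15942 + 954 = 16896
19th: 16896 + 954 = 17850
20th: 17850 + 954 = 18804
21st: 18804 + 954 = 19758
22nd: 19758 + 954 = 20712
23rd: 20712 + 954 = 21666
24th: 21666 + 954 = 22620
25th: 22620 + 954 = 23574
26th: 23574 + 954 = 24528
27th: 24528 + 954 = 25482
28th: 25482 + 954 = 26436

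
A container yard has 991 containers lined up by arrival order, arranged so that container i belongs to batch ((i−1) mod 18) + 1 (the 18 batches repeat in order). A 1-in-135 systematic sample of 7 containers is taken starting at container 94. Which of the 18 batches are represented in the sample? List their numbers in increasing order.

4, 13

Consecutive selections differ by k = 135, so their batch numbers differ by 135 mod 18 = 9.
gcd(135, 18) = 9, so the sample visits 18/9 = 2 distinct residues mod 18.
Start 94 is batch 4; the batches hit are 4, 13.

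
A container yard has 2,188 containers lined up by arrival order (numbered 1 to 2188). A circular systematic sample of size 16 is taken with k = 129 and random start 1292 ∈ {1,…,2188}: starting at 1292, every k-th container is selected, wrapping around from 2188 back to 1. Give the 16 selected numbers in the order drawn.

Selection 1: 1292
Selection 2: 1292 + 129 = 1421
Selection 3: 1421 + 129 = 1550
Selection 4: 1550 + 129 = 1679
Selection 5: 1679 + 129 = 1808
Selection 6: 1808 + 129 = 1937
Selection 7: 1937 + 129 = 2066
Selection 8: 2066 + 129 = 2195 → 2195 − 2188 = 7
Selection 9: 7 + 129 = 136
Selection 10: 136 + 129 = 265
Selection 11: 265 + 129 = 394
Selection 12: 394 + 129 = 523
Selection 13: 523 + 129 = 652
Selection 14: 652 + 129 = 781
Selection 15: 781 + 129 = 910
Selection 16: 910 + 129 = 1039

1292, 1421, 1550, 1679, 1808, 1937, 2066, 7, 136, 265, 394, 523, 652, 781, 910, 1039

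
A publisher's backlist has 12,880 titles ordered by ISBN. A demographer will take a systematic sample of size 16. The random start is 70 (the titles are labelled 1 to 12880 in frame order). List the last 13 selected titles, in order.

2485, 3290, 4095, 4900, 5705, 6510, 7315, 8120, 8925, 9730, 10535, 11340, 12145

k = N/n = 12880/16 = 805
4th selection = 70 + 3×805 = 2485
5th: 2485 + 805 = 3290
6th: 3290 + 805 = 4095
7th: 4095 + 805 = 4900
8th: 4900 + 805 = 5705
9th: 5705 + 805 = 6510
10th: 6510 + 805 = 7315
11th: 7315 + 805 = 8120
12th: 8120 + 805 = 8925
13th: 8925 + 805 = 9730
14th: 9730 + 805 = 10535
15th: 10535 + 805 = 11340
16th: 11340 + 805 = 12145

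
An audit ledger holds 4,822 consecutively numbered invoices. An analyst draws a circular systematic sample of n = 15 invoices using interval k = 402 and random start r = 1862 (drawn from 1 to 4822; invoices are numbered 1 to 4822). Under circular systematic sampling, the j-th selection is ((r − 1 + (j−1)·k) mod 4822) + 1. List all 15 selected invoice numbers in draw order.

Selection 1: 1862
Selection 2: 1862 + 402 = 2264
Selection 3: 2264 + 402 = 2666
Selection 4: 2666 + 402 = 3068
Selection 5: 3068 + 402 = 3470
Selection 6: 3470 + 402 = 3872
Selection 7: 3872 + 402 = 4274
Selection 8: 4274 + 402 = 4676
Selection 9: 4676 + 402 = 5078 → 5078 − 4822 = 256
Selection 10: 256 + 402 = 658
Selection 11: 658 + 402 = 1060
Selection 12: 1060 + 402 = 1462
Selection 13: 1462 + 402 = 1864
Selection 14: 1864 + 402 = 2266
Selection 15: 2266 + 402 = 2668

1862, 2264, 2666, 3068, 3470, 3872, 4274, 4676, 256, 658, 1060, 1462, 1864, 2266, 2668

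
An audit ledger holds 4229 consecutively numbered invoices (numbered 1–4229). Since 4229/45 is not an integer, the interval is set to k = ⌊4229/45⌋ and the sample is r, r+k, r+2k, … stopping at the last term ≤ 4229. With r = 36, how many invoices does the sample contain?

46

k = ⌊4229/45⌋ = 93
Achieved size = ⌊(4229 − 36)/93⌋ + 1 = ⌊4193/93⌋ + 1 = 45 + 1 = 46
(last selection: 36 + 45×93 = 4221 ≤ 4229; next would be 4314 > 4229)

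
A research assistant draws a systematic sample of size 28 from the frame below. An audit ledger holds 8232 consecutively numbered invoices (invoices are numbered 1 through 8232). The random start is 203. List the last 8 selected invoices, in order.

6083, 6377, 6671, 6965, 7259, 7553, 7847, 8141

k = N/n = 8232/28 = 294
21st selection = 203 + 20×294 = 6083
22nd: 6083 + 294 = 6377
23rd: 6377 + 294 = 6671
24th: 6671 + 294 = 6965
25th: 6965 + 294 = 7259
26th: 7259 + 294 = 7553
27th: 7553 + 294 = 7847
28th: 7847 + 294 = 8141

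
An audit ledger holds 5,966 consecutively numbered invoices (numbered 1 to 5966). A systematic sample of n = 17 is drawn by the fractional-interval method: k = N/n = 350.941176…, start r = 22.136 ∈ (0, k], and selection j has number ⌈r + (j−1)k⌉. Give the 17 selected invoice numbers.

23, 374, 725, 1075, 1426, 1777, 2128, 2479, 2830, 3181, 3532, 3883, 4234, 4585, 4936, 5287, 5638

j=1: r + 0k = 22.136 → ⌈·⌉ = 23
j=2: r + 1k = 373.077176… → ⌈·⌉ = 374
j=3: r + 2k = 724.018352… → ⌈·⌉ = 725
j=4: r + 3k = 1074.959529… → ⌈·⌉ = 1075
j=5: r + 4k = 1425.900705… → ⌈·⌉ = 1426
j=6: r + 5k = 1776.841882… → ⌈·⌉ = 1777
j=7: r + 6k = 2127.783058… → ⌈·⌉ = 2128
j=8: r + 7k = 2478.724235… → ⌈·⌉ = 2479
j=9: r + 8k = 2829.665411… → ⌈·⌉ = 2830
j=10: r + 9k = 3180.606588… → ⌈·⌉ = 3181
j=11: r + 10k = 3531.547764… → ⌈·⌉ = 3532
j=12: r + 11k = 3882.488941… → ⌈·⌉ = 3883
j=13: r + 12k = 4233.430117… → ⌈·⌉ = 4234
j=14: r + 13k = 4584.371294… → ⌈·⌉ = 4585
j=15: r + 14k = 4935.312470… → ⌈·⌉ = 4936
j=16: r + 15k = 5286.253647… → ⌈·⌉ = 5287
j=17: r + 16k = 5637.194823… → ⌈·⌉ = 5638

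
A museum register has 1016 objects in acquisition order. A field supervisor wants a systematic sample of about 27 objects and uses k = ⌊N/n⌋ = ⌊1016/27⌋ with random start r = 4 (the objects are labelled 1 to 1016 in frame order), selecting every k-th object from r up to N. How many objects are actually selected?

k = ⌊1016/27⌋ = 37
Achieved size = ⌊(1016 − 4)/37⌋ + 1 = ⌊1012/37⌋ + 1 = 27 + 1 = 28
(last selection: 4 + 27×37 = 1003 ≤ 1016; next would be 1040 > 1016)

28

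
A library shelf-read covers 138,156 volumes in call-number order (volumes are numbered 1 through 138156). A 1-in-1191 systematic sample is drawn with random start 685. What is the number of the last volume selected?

k = 1191
116th selection = r + (116−1)·k = 685 + 115×1191 = 685 + 136965 = 137650

137650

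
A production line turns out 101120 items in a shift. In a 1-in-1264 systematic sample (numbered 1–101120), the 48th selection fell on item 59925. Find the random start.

k = 1264
r = 59925 − (48−1)×1264 = 59925 − 59408 = 517

517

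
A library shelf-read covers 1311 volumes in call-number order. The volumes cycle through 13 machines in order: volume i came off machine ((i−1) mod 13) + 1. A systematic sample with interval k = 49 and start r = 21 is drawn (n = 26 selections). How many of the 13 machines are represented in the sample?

13

Consecutive selections differ by k = 49, so their machine numbers differ by 49 mod 13 = 10.
gcd(49, 13) = 1, so the sample visits 13/1 = 13 distinct residues mod 13.
Start 21 is machine 8; the machines hit are 1, 2, 3, 4, 5, 6, 7, 8, 9, 10, 11, 12, 13.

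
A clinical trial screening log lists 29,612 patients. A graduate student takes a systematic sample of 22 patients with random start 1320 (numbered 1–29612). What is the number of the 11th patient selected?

14780

k = 29612/22 = 1346
11th selection = r + (11−1)·k = 1320 + 10×1346 = 1320 + 13460 = 14780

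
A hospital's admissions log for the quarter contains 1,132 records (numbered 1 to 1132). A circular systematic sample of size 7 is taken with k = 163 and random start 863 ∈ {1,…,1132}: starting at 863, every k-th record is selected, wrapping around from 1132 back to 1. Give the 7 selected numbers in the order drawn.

863, 1026, 57, 220, 383, 546, 709

Selection 1: 863
Selection 2: 863 + 163 = 1026
Selection 3: 1026 + 163 = 1189 → 1189 − 1132 = 57
Selection 4: 57 + 163 = 220
Selection 5: 220 + 163 = 383
Selection 6: 383 + 163 = 546
Selection 7: 546 + 163 = 709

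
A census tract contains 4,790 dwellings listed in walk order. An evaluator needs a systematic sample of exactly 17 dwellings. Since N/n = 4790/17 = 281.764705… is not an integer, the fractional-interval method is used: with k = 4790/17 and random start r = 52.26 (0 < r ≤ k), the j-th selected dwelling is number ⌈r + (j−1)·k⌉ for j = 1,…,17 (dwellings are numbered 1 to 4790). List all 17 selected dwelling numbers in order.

53, 335, 616, 898, 1180, 1462, 1743, 2025, 2307, 2589, 2870, 3152, 3434, 3716, 3997, 4279, 4561

j=1: r + 0k = 52.26 → ⌈·⌉ = 53
j=2: r + 1k = 334.024705… → ⌈·⌉ = 335
j=3: r + 2k = 615.789411… → ⌈·⌉ = 616
j=4: r + 3k = 897.554117… → ⌈·⌉ = 898
j=5: r + 4k = 1179.318823… → ⌈·⌉ = 1180
j=6: r + 5k = 1461.083529… → ⌈·⌉ = 1462
j=7: r + 6k = 1742.848235… → ⌈·⌉ = 1743
j=8: r + 7k = 2024.612941… → ⌈·⌉ = 2025
j=9: r + 8k = 2306.377647… → ⌈·⌉ = 2307
j=10: r + 9k = 2588.142352… → ⌈·⌉ = 2589
j=11: r + 10k = 2869.907058… → ⌈·⌉ = 2870
j=12: r + 11k = 3151.671764… → ⌈·⌉ = 3152
j=13: r + 12k = 3433.436470… → ⌈·⌉ = 3434
j=14: r + 13k = 3715.201176… → ⌈·⌉ = 3716
j=15: r + 14k = 3996.965882… → ⌈·⌉ = 3997
j=16: r + 15k = 4278.730588… → ⌈·⌉ = 4279
j=17: r + 16k = 4560.495294… → ⌈·⌉ = 4561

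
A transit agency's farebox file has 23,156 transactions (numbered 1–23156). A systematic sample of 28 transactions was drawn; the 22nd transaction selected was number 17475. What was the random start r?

108

k = 23156/28 = 827
r = 17475 − (22−1)×827 = 17475 − 17367 = 108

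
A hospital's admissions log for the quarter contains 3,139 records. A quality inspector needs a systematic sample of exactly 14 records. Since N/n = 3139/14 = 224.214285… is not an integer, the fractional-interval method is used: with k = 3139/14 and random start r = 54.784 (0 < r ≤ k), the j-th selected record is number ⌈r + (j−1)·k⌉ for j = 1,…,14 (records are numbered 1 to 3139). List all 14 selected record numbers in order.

55, 279, 504, 728, 952, 1176, 1401, 1625, 1849, 2073, 2297, 2522, 2746, 2970

j=1: r + 0k = 54.784 → ⌈·⌉ = 55
j=2: r + 1k = 278.998285… → ⌈·⌉ = 279
j=3: r + 2k = 503.212571… → ⌈·⌉ = 504
j=4: r + 3k = 727.426857… → ⌈·⌉ = 728
j=5: r + 4k = 951.641142… → ⌈·⌉ = 952
j=6: r + 5k = 1175.855428… → ⌈·⌉ = 1176
j=7: r + 6k = 1400.069714… → ⌈·⌉ = 1401
j=8: r + 7k = 1624.284 → ⌈·⌉ = 1625
j=9: r + 8k = 1848.498285… → ⌈·⌉ = 1849
j=10: r + 9k = 2072.712571… → ⌈·⌉ = 2073
j=11: r + 10k = 2296.926857… → ⌈·⌉ = 2297
j=12: r + 11k = 2521.141142… → ⌈·⌉ = 2522
j=13: r + 12k = 2745.355428… → ⌈·⌉ = 2746
j=14: r + 13k = 2969.569714… → ⌈·⌉ = 2970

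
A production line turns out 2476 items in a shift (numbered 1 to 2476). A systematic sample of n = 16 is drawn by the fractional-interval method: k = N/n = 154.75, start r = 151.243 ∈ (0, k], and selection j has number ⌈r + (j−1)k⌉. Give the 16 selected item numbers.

152, 306, 461, 616, 771, 925, 1080, 1235, 1390, 1544, 1699, 1854, 2009, 2163, 2318, 2473

j=1: r + 0k = 151.243 → ⌈·⌉ = 152
j=2: r + 1k = 305.993 → ⌈·⌉ = 306
j=3: r + 2k = 460.743 → ⌈·⌉ = 461
j=4: r + 3k = 615.493 → ⌈·⌉ = 616
j=5: r + 4k = 770.243 → ⌈·⌉ = 771
j=6: r + 5k = 924.993 → ⌈·⌉ = 925
j=7: r + 6k = 1079.743 → ⌈·⌉ = 1080
j=8: r + 7k = 1234.493 → ⌈·⌉ = 1235
j=9: r + 8k = 1389.243 → ⌈·⌉ = 1390
j=10: r + 9k = 1543.993 → ⌈·⌉ = 1544
j=11: r + 10k = 1698.743 → ⌈·⌉ = 1699
j=12: r + 11k = 1853.493 → ⌈·⌉ = 1854
j=13: r + 12k = 2008.243 → ⌈·⌉ = 2009
j=14: r + 13k = 2162.993 → ⌈·⌉ = 2163
j=15: r + 14k = 2317.743 → ⌈·⌉ = 2318
j=16: r + 15k = 2472.493 → ⌈·⌉ = 2473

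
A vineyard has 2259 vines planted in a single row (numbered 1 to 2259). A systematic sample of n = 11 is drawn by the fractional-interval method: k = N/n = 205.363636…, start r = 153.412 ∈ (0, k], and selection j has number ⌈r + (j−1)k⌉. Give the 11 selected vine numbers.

154, 359, 565, 770, 975, 1181, 1386, 1591, 1797, 2002, 2208

j=1: r + 0k = 153.412 → ⌈·⌉ = 154
j=2: r + 1k = 358.775636… → ⌈·⌉ = 359
j=3: r + 2k = 564.139272… → ⌈·⌉ = 565
j=4: r + 3k = 769.502909… → ⌈·⌉ = 770
j=5: r + 4k = 974.866545… → ⌈·⌉ = 975
j=6: r + 5k = 1180.230181… → ⌈·⌉ = 1181
j=7: r + 6k = 1385.593818… → ⌈·⌉ = 1386
j=8: r + 7k = 1590.957454… → ⌈·⌉ = 1591
j=9: r + 8k = 1796.321090… → ⌈·⌉ = 1797
j=10: r + 9k = 2001.684727… → ⌈·⌉ = 2002
j=11: r + 10k = 2207.048363… → ⌈·⌉ = 2208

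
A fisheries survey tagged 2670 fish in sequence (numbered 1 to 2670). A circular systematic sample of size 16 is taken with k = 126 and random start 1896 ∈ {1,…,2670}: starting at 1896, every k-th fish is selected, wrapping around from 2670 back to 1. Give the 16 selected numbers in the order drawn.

1896, 2022, 2148, 2274, 2400, 2526, 2652, 108, 234, 360, 486, 612, 738, 864, 990, 1116

Selection 1: 1896
Selection 2: 1896 + 126 = 2022
Selection 3: 2022 + 126 = 2148
Selection 4: 2148 + 126 = 2274
Selection 5: 2274 + 126 = 2400
Selection 6: 2400 + 126 = 2526
Selection 7: 2526 + 126 = 2652
Selection 8: 2652 + 126 = 2778 → 2778 − 2670 = 108
Selection 9: 108 + 126 = 234
Selection 10: 234 + 126 = 360
Selection 11: 360 + 126 = 486
Selection 12: 486 + 126 = 612
Selection 13: 612 + 126 = 738
Selection 14: 738 + 126 = 864
Selection 15: 864 + 126 = 990
Selection 16: 990 + 126 = 1116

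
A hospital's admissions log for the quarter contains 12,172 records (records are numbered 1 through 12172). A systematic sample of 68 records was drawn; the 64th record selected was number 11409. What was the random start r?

k = 12172/68 = 179
r = 11409 − (64−1)×179 = 11409 − 11277 = 132

132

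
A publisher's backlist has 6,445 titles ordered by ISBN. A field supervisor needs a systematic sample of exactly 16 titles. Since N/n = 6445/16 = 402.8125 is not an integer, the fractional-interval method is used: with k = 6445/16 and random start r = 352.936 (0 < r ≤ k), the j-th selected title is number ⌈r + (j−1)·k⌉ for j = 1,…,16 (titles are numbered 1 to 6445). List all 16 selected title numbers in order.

353, 756, 1159, 1562, 1965, 2367, 2770, 3173, 3576, 3979, 4382, 4784, 5187, 5590, 5993, 6396

j=1: r + 0k = 352.936 → ⌈·⌉ = 353
j=2: r + 1k = 755.7485 → ⌈·⌉ = 756
j=3: r + 2k = 1158.561 → ⌈·⌉ = 1159
j=4: r + 3k = 1561.3735 → ⌈·⌉ = 1562
j=5: r + 4k = 1964.186 → ⌈·⌉ = 1965
j=6: r + 5k = 2366.9985 → ⌈·⌉ = 2367
j=7: r + 6k = 2769.811 → ⌈·⌉ = 2770
j=8: r + 7k = 3172.6235 → ⌈·⌉ = 3173
j=9: r + 8k = 3575.436 → ⌈·⌉ = 3576
j=10: r + 9k = 3978.2485 → ⌈·⌉ = 3979
j=11: r + 10k = 4381.061 → ⌈·⌉ = 4382
j=12: r + 11k = 4783.8735 → ⌈·⌉ = 4784
j=13: r + 12k = 5186.686 → ⌈·⌉ = 5187
j=14: r + 13k = 5589.4985 → ⌈·⌉ = 5590
j=15: r + 14k = 5992.311 → ⌈·⌉ = 5993
j=16: r + 15k = 6395.1235 → ⌈·⌉ = 6396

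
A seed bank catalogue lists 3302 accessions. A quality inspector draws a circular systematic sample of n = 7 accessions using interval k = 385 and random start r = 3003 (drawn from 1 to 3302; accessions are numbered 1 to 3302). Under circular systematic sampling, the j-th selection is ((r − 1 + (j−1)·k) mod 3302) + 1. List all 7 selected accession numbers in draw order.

Selection 1: 3003
Selection 2: 3003 + 385 = 3388 → 3388 − 3302 = 86
Selection 3: 86 + 385 = 471
Selection 4: 471 + 385 = 856
Selection 5: 856 + 385 = 1241
Selection 6: 1241 + 385 = 1626
Selection 7: 1626 + 385 = 2011

3003, 86, 471, 856, 1241, 1626, 2011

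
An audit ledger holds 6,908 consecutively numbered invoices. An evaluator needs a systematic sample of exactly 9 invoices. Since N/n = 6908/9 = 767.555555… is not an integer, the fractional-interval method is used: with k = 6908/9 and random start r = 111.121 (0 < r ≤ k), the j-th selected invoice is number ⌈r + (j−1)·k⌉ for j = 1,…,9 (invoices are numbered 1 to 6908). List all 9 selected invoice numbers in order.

j=1: r + 0k = 111.121 → ⌈·⌉ = 112
j=2: r + 1k = 878.676555… → ⌈·⌉ = 879
j=3: r + 2k = 1646.232111… → ⌈·⌉ = 1647
j=4: r + 3k = 2413.787666… → ⌈·⌉ = 2414
j=5: r + 4k = 3181.343222… → ⌈·⌉ = 3182
j=6: r + 5k = 3948.898777… → ⌈·⌉ = 3949
j=7: r + 6k = 4716.454333… → ⌈·⌉ = 4717
j=8: r + 7k = 5484.009888… → ⌈·⌉ = 5485
j=9: r + 8k = 6251.565444… → ⌈·⌉ = 6252

112, 879, 1647, 2414, 3182, 3949, 4717, 5485, 6252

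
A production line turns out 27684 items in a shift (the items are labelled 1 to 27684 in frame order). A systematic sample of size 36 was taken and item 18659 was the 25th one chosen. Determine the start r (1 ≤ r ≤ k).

k = 27684/36 = 769
r = 18659 − (25−1)×769 = 18659 − 18456 = 203

203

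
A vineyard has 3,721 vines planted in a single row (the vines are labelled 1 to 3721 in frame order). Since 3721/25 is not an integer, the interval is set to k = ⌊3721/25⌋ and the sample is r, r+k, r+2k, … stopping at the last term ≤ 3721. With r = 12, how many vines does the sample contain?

k = ⌊3721/25⌋ = 148
Achieved size = ⌊(3721 − 12)/148⌋ + 1 = ⌊3709/148⌋ + 1 = 25 + 1 = 26
(last selection: 12 + 25×148 = 3712 ≤ 3721; next would be 3860 > 3721)

26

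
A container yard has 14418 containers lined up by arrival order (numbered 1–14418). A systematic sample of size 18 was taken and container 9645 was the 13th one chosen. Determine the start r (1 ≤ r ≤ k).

33

k = 14418/18 = 801
r = 9645 − (13−1)×801 = 9645 − 9612 = 33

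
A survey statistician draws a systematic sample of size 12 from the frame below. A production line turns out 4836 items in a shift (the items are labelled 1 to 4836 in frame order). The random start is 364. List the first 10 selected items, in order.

k = N/n = 4836/12 = 403
item 1: 364
item 2: 364 + 403 = 767
item 3: 767 + 403 = 1170
item 4: 1170 + 403 = 1573
item 5: 1573 + 403 = 1976
item 6: 1976 + 403 = 2379
item 7: 2379 + 403 = 2782
item 8: 2782 + 403 = 3185
item 9: 3185 + 403 = 3588
item 10: 3588 + 403 = 3991

364, 767, 1170, 1573, 1976, 2379, 2782, 3185, 3588, 3991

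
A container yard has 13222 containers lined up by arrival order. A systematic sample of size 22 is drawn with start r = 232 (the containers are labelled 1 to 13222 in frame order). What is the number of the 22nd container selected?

k = 13222/22 = 601
22nd selection = r + (22−1)·k = 232 + 21×601 = 232 + 12621 = 12853

12853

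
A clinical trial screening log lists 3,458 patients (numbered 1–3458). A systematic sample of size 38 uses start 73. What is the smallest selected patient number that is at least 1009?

k = 3458/38 = 91
Steps past start: ⌈(1009 − 73)/91⌉ = ⌈936/91⌉ = 11
Selected patient: 73 + 11×91 = 1074

1074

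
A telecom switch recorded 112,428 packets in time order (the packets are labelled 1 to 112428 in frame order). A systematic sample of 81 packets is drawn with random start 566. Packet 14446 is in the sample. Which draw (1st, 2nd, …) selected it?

11

k = 112428/81 = 1388
position = (14446 − 566)/1388 + 1 = 13880/1388 + 1 = 10 + 1 = 11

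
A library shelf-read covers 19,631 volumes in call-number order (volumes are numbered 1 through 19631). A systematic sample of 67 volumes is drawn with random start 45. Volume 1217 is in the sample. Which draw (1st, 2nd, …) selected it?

k = 19631/67 = 293
position = (1217 − 45)/293 + 1 = 1172/293 + 1 = 4 + 1 = 5

5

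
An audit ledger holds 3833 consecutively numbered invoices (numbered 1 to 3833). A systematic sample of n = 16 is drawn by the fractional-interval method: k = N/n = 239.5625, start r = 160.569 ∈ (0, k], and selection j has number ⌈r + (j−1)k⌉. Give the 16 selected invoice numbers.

161, 401, 640, 880, 1119, 1359, 1598, 1838, 2078, 2317, 2557, 2796, 3036, 3275, 3515, 3755

j=1: r + 0k = 160.569 → ⌈·⌉ = 161
j=2: r + 1k = 400.1315 → ⌈·⌉ = 401
j=3: r + 2k = 639.694 → ⌈·⌉ = 640
j=4: r + 3k = 879.2565 → ⌈·⌉ = 880
j=5: r + 4k = 1118.819 → ⌈·⌉ = 1119
j=6: r + 5k = 1358.3815 → ⌈·⌉ = 1359
j=7: r + 6k = 1597.944 → ⌈·⌉ = 1598
j=8: r + 7k = 1837.5065 → ⌈·⌉ = 1838
j=9: r + 8k = 2077.069 → ⌈·⌉ = 2078
j=10: r + 9k = 2316.6315 → ⌈·⌉ = 2317
j=11: r + 10k = 2556.194 → ⌈·⌉ = 2557
j=12: r + 11k = 2795.7565 → ⌈·⌉ = 2796
j=13: r + 12k = 3035.319 → ⌈·⌉ = 3036
j=14: r + 13k = 3274.8815 → ⌈·⌉ = 3275
j=15: r + 14k = 3514.444 → ⌈·⌉ = 3515
j=16: r + 15k = 3754.0065 → ⌈·⌉ = 3755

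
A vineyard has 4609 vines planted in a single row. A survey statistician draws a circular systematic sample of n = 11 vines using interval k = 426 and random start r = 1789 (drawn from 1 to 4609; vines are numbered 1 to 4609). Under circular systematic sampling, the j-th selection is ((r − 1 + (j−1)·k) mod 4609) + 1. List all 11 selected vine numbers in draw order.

Selection 1: 1789
Selection 2: 1789 + 426 = 2215
Selection 3: 2215 + 426 = 2641
Selection 4: 2641 + 426 = 3067
Selection 5: 3067 + 426 = 3493
Selection 6: 3493 + 426 = 3919
Selection 7: 3919 + 426 = 4345
Selection 8: 4345 + 426 = 4771 → 4771 − 4609 = 162
Selection 9: 162 + 426 = 588
Selection 10: 588 + 426 = 1014
Selection 11: 1014 + 426 = 1440

1789, 2215, 2641, 3067, 3493, 3919, 4345, 162, 588, 1014, 1440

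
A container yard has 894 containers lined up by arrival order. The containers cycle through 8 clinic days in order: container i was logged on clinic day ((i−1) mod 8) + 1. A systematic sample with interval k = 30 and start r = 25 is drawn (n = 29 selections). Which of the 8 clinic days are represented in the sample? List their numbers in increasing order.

Consecutive selections differ by k = 30, so their clinic day numbers differ by 30 mod 8 = 6.
gcd(30, 8) = 2, so the sample visits 8/2 = 4 distinct residues mod 8.
Start 25 is clinic day 1; the clinic days hit are 1, 3, 5, 7.

1, 3, 5, 7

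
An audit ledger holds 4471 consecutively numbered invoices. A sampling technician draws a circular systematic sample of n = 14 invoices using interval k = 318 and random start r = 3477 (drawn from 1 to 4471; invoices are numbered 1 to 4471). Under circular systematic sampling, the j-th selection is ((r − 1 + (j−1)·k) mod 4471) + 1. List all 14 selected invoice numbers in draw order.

3477, 3795, 4113, 4431, 278, 596, 914, 1232, 1550, 1868, 2186, 2504, 2822, 3140

Selection 1: 3477
Selection 2: 3477 + 318 = 3795
Selection 3: 3795 + 318 = 4113
Selection 4: 4113 + 318 = 4431
Selection 5: 4431 + 318 = 4749 → 4749 − 4471 = 278
Selection 6: 278 + 318 = 596
Selection 7: 596 + 318 = 914
Selection 8: 914 + 318 = 1232
Selection 9: 1232 + 318 = 1550
Selection 10: 1550 + 318 = 1868
Selection 11: 1868 + 318 = 2186
Selection 12: 2186 + 318 = 2504
Selection 13: 2504 + 318 = 2822
Selection 14: 2822 + 318 = 3140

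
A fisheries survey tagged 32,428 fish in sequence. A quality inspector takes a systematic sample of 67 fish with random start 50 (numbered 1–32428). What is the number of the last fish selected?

k = 32428/67 = 484
67th selection = r + (67−1)·k = 50 + 66×484 = 50 + 31944 = 31994

31994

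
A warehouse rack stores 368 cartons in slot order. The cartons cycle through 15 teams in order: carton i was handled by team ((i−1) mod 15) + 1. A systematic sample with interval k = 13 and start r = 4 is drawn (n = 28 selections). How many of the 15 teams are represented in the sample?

15

Consecutive selections differ by k = 13, so their team numbers differ by 13 mod 15 = 13.
gcd(13, 15) = 1, so the sample visits 15/1 = 15 distinct residues mod 15.
Start 4 is team 4; the teams hit are 1, 2, 3, 4, 5, 6, 7, 8, 9, 10, 11, 12, 13, 14, 15.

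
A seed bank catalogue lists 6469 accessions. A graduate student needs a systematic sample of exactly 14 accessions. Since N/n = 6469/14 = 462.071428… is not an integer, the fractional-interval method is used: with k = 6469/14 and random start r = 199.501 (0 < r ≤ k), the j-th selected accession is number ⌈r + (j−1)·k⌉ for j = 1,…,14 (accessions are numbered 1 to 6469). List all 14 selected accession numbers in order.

j=1: r + 0k = 199.501 → ⌈·⌉ = 200
j=2: r + 1k = 661.572428… → ⌈·⌉ = 662
j=3: r + 2k = 1123.643857… → ⌈·⌉ = 1124
j=4: r + 3k = 1585.715285… → ⌈·⌉ = 1586
j=5: r + 4k = 2047.786714… → ⌈·⌉ = 2048
j=6: r + 5k = 2509.858142… → ⌈·⌉ = 2510
j=7: r + 6k = 2971.929571… → ⌈·⌉ = 2972
j=8: r + 7k = 3434.001 → ⌈·⌉ = 3435
j=9: r + 8k = 3896.072428… → ⌈·⌉ = 3897
j=10: r + 9k = 4358.143857… → ⌈·⌉ = 4359
j=11: r + 10k = 4820.215285… → ⌈·⌉ = 4821
j=12: r + 11k = 5282.286714… → ⌈·⌉ = 5283
j=13: r + 12k = 5744.358142… → ⌈·⌉ = 5745
j=14: r + 13k = 6206.429571… → ⌈·⌉ = 6207

200, 662, 1124, 1586, 2048, 2510, 2972, 3435, 3897, 4359, 4821, 5283, 5745, 6207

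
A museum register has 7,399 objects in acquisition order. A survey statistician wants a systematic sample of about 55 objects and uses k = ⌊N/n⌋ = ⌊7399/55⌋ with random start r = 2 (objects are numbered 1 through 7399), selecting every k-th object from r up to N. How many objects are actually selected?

k = ⌊7399/55⌋ = 134
Achieved size = ⌊(7399 − 2)/134⌋ + 1 = ⌊7397/134⌋ + 1 = 55 + 1 = 56
(last selection: 2 + 55×134 = 7372 ≤ 7399; next would be 7506 > 7399)

56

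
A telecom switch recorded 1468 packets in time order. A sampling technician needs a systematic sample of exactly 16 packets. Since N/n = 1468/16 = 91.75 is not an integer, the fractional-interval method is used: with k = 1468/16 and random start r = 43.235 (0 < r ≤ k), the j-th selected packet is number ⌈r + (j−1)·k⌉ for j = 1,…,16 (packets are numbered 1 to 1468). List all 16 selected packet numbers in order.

44, 135, 227, 319, 411, 502, 594, 686, 778, 869, 961, 1053, 1145, 1236, 1328, 1420

j=1: r + 0k = 43.235 → ⌈·⌉ = 44
j=2: r + 1k = 134.985 → ⌈·⌉ = 135
j=3: r + 2k = 226.735 → ⌈·⌉ = 227
j=4: r + 3k = 318.485 → ⌈·⌉ = 319
j=5: r + 4k = 410.235 → ⌈·⌉ = 411
j=6: r + 5k = 501.985 → ⌈·⌉ = 502
j=7: r + 6k = 593.735 → ⌈·⌉ = 594
j=8: r + 7k = 685.485 → ⌈·⌉ = 686
j=9: r + 8k = 777.235 → ⌈·⌉ = 778
j=10: r + 9k = 868.985 → ⌈·⌉ = 869
j=11: r + 10k = 960.735 → ⌈·⌉ = 961
j=12: r + 11k = 1052.485 → ⌈·⌉ = 1053
j=13: r + 12k = 1144.235 → ⌈·⌉ = 1145
j=14: r + 13k = 1235.985 → ⌈·⌉ = 1236
j=15: r + 14k = 1327.735 → ⌈·⌉ = 1328
j=16: r + 15k = 1419.485 → ⌈·⌉ = 1420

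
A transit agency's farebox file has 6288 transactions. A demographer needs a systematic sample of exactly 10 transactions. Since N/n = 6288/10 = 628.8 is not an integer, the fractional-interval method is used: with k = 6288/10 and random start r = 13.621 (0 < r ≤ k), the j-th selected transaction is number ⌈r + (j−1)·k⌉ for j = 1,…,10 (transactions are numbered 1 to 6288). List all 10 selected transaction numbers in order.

14, 643, 1272, 1901, 2529, 3158, 3787, 4416, 5045, 5673

j=1: r + 0k = 13.621 → ⌈·⌉ = 14
j=2: r + 1k = 642.421 → ⌈·⌉ = 643
j=3: r + 2k = 1271.221 → ⌈·⌉ = 1272
j=4: r + 3k = 1900.021 → ⌈·⌉ = 1901
j=5: r + 4k = 2528.821 → ⌈·⌉ = 2529
j=6: r + 5k = 3157.621 → ⌈·⌉ = 3158
j=7: r + 6k = 3786.421 → ⌈·⌉ = 3787
j=8: r + 7k = 4415.221 → ⌈·⌉ = 4416
j=9: r + 8k = 5044.021 → ⌈·⌉ = 5045
j=10: r + 9k = 5672.821 → ⌈·⌉ = 5673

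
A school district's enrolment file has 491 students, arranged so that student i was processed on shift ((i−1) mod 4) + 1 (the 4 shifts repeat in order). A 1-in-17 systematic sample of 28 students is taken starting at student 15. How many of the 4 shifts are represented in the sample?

Consecutive selections differ by k = 17, so their shift numbers differ by 17 mod 4 = 1.
gcd(17, 4) = 1, so the sample visits 4/1 = 4 distinct residues mod 4.
Start 15 is shift 3; the shifts hit are 1, 2, 3, 4.

4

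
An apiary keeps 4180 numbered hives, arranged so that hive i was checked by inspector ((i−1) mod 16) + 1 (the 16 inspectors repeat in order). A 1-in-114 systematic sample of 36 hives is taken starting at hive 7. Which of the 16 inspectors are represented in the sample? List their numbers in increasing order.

1, 3, 5, 7, 9, 11, 13, 15

Consecutive selections differ by k = 114, so their inspector numbers differ by 114 mod 16 = 2.
gcd(114, 16) = 2, so the sample visits 16/2 = 8 distinct residues mod 16.
Start 7 is inspector 7; the inspectors hit are 1, 3, 5, 7, 9, 11, 13, 15.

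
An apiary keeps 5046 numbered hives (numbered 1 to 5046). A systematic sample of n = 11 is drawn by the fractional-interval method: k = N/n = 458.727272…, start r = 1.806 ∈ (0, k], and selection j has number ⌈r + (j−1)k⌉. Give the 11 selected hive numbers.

j=1: r + 0k = 1.806 → ⌈·⌉ = 2
j=2: r + 1k = 460.533272… → ⌈·⌉ = 461
j=3: r + 2k = 919.260545… → ⌈·⌉ = 920
j=4: r + 3k = 1377.987818… → ⌈·⌉ = 1378
j=5: r + 4k = 1836.715090… → ⌈·⌉ = 1837
j=6: r + 5k = 2295.442363… → ⌈·⌉ = 2296
j=7: r + 6k = 2754.169636… → ⌈·⌉ = 2755
j=8: r + 7k = 3212.896909… → ⌈·⌉ = 3213
j=9: r + 8k = 3671.624181… → ⌈·⌉ = 3672
j=10: r + 9k = 4130.351454… → ⌈·⌉ = 4131
j=11: r + 10k = 4589.078727… → ⌈·⌉ = 4590

2, 461, 920, 1378, 1837, 2296, 2755, 3213, 3672, 4131, 4590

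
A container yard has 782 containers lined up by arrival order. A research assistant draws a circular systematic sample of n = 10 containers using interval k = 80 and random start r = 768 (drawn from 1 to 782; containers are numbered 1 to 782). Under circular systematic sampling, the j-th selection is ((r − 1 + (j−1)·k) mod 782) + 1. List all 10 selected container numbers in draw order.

768, 66, 146, 226, 306, 386, 466, 546, 626, 706

Selection 1: 768
Selection 2: 768 + 80 = 848 → 848 − 782 = 66
Selection 3: 66 + 80 = 146
Selection 4: 146 + 80 = 226
Selection 5: 226 + 80 = 306
Selection 6: 306 + 80 = 386
Selection 7: 386 + 80 = 466
Selection 8: 466 + 80 = 546
Selection 9: 546 + 80 = 626
Selection 10: 626 + 80 = 706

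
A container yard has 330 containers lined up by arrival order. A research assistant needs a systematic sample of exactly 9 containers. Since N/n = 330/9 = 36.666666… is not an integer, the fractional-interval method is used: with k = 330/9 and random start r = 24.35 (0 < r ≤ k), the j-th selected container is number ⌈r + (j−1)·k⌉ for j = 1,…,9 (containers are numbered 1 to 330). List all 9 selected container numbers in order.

25, 62, 98, 135, 172, 208, 245, 282, 318

j=1: r + 0k = 24.35 → ⌈·⌉ = 25
j=2: r + 1k = 61.016666… → ⌈·⌉ = 62
j=3: r + 2k = 97.683333… → ⌈·⌉ = 98
j=4: r + 3k = 134.35 → ⌈·⌉ = 135
j=5: r + 4k = 171.016666… → ⌈·⌉ = 172
j=6: r + 5k = 207.683333… → ⌈·⌉ = 208
j=7: r + 6k = 244.35 → ⌈·⌉ = 245
j=8: r + 7k = 281.016666… → ⌈·⌉ = 282
j=9: r + 8k = 317.683333… → ⌈·⌉ = 318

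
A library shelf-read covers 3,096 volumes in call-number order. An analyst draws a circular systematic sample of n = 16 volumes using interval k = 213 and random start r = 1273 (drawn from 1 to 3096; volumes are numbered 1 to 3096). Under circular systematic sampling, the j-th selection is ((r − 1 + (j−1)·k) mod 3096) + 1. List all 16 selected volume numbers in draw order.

Selection 1: 1273
Selection 2: 1273 + 213 = 1486
Selection 3: 1486 + 213 = 1699
Selection 4: 1699 + 213 = 1912
Selection 5: 1912 + 213 = 2125
Selection 6: 2125 + 213 = 2338
Selection 7: 2338 + 213 = 2551
Selection 8: 2551 + 213 = 2764
Selection 9: 2764 + 213 = 2977
Selection 10: 2977 + 213 = 3190 → 3190 − 3096 = 94
Selection 11: 94 + 213 = 307
Selection 12: 307 + 213 = 520
Selection 13: 520 + 213 = 733
Selection 14: 733 + 213 = 946
Selection 15: 946 + 213 = 1159
Selection 16: 1159 + 213 = 1372

1273, 1486, 1699, 1912, 2125, 2338, 2551, 2764, 2977, 94, 307, 520, 733, 946, 1159, 1372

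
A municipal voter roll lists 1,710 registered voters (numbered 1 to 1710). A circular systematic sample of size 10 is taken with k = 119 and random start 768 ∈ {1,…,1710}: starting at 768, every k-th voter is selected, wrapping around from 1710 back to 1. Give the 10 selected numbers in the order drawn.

Selection 1: 768
Selection 2: 768 + 119 = 887
Selection 3: 887 + 119 = 1006
Selection 4: 1006 + 119 = 1125
Selection 5: 1125 + 119 = 1244
Selection 6: 1244 + 119 = 1363
Selection 7: 1363 + 119 = 1482
Selection 8: 1482 + 119 = 1601
Selection 9: 1601 + 119 = 1720 → 1720 − 1710 = 10
Selection 10: 10 + 119 = 129

768, 887, 1006, 1125, 1244, 1363, 1482, 1601, 10, 129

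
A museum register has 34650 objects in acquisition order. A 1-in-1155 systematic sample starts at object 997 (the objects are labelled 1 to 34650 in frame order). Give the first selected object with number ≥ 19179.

k = 1155
Steps past start: ⌈(19179 − 997)/1155⌉ = ⌈18182/1155⌉ = 16
Selected object: 997 + 16×1155 = 19477

19477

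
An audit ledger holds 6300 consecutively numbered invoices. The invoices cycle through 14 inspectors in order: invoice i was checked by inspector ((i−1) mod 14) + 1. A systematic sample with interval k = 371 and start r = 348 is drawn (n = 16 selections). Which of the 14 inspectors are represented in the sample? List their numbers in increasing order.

5, 12

Consecutive selections differ by k = 371, so their inspector numbers differ by 371 mod 14 = 7.
gcd(371, 14) = 7, so the sample visits 14/7 = 2 distinct residues mod 14.
Start 348 is inspector 12; the inspectors hit are 5, 12.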